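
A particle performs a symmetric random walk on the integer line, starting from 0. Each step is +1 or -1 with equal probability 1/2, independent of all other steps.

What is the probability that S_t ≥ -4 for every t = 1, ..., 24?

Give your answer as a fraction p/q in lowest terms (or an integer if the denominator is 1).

Answer: 2904739/4194304

Derivation:
Let f(t,s) = #length-t paths at position s with S_1..S_t all ≥ -4.
f(t,s) = f(t-1,s-1) + f(t-1,s+1) for s ≥ -4; f(t,s) = 0 for s < -4.
t=0: f(0,0)=1
t=1: f(1,-1)=1 f(1,1)=1
t=2: f(2,-2)=1 f(2,0)=2 f(2,2)=1
t=3: f(3,-3)=1 f(3,-1)=3 f(3,1)=3 f(3,3)=1
t=4: f(4,-4)=1 f(4,-2)=4 f(4,0)=6 f(4,2)=4 f(4,4)=1
t=5: f(5,-3)=5 f(5,-1)=10 f(5,1)=10 f(5,3)=5 f(5,5)=1
t=6: f(6,-4)=5 f(6,-2)=15 f(6,0)=20 f(6,2)=15 f(6,4)=6 f(6,6)=1
t=7: f(7,-3)=20 f(7,-1)=35 f(7,1)=35 f(7,3)=21 f(7,5)=7 f(7,7)=1
t=8: f(8,-4)=20 f(8,-2)=55 f(8,0)=70 f(8,2)=56 f(8,4)=28 f(8,6)=8 f(8,8)=1
t=9: f(9,-3)=75 f(9,-1)=125 f(9,1)=126 f(9,3)=84 f(9,5)=36 f(9,7)=9 f(9,9)=1
t=10: f(10,-4)=75 f(10,-2)=200 f(10,0)=251 f(10,2)=210 f(10,4)=120 f(10,6)=45 f(10,8)=10 f(10,10)=1
t=11: f(11,-3)=275 f(11,-1)=451 f(11,1)=461 f(11,3)=330 f(11,5)=165 f(11,7)=55 f(11,9)=11 f(11,11)=1
t=12: f(12,-4)=275 f(12,-2)=726 f(12,0)=912 f(12,2)=791 f(12,4)=495 f(12,6)=220 f(12,8)=66 f(12,10)=12 f(12,12)=1
t=13: f(13,-3)=1001 f(13,-1)=1638 f(13,1)=1703 f(13,3)=1286 f(13,5)=715 f(13,7)=286 f(13,9)=78 f(13,11)=13 f(13,13)=1
t=14: f(14,-4)=1001 f(14,-2)=2639 f(14,0)=3341 f(14,2)=2989 f(14,4)=2001 f(14,6)=1001 f(14,8)=364 f(14,10)=91 f(14,12)=14 f(14,14)=1
t=15: f(15,-3)=3640 f(15,-1)=5980 f(15,1)=6330 f(15,3)=4990 f(15,5)=3002 f(15,7)=1365 f(15,9)=455 f(15,11)=105 f(15,13)=15 f(15,15)=1
t=16: f(16,-4)=3640 f(16,-2)=9620 f(16,0)=12310 f(16,2)=11320 f(16,4)=7992 f(16,6)=4367 f(16,8)=1820 f(16,10)=560 f(16,12)=120 f(16,14)=16 f(16,16)=1
t=17: f(17,-3)=13260 f(17,-1)=21930 f(17,1)=23630 f(17,3)=19312 f(17,5)=12359 f(17,7)=6187 f(17,9)=2380 f(17,11)=680 f(17,13)=136 f(17,15)=17 f(17,17)=1
t=18: f(18,-4)=13260 f(18,-2)=35190 f(18,0)=45560 f(18,2)=42942 f(18,4)=31671 f(18,6)=18546 f(18,8)=8567 f(18,10)=3060 f(18,12)=816 f(18,14)=153 f(18,16)=18 f(18,18)=1
t=19: f(19,-3)=48450 f(19,-1)=80750 f(19,1)=88502 f(19,3)=74613 f(19,5)=50217 f(19,7)=27113 f(19,9)=11627 f(19,11)=3876 f(19,13)=969 f(19,15)=171 f(19,17)=19 f(19,19)=1
t=20: f(20,-4)=48450 f(20,-2)=129200 f(20,0)=169252 f(20,2)=163115 f(20,4)=124830 f(20,6)=77330 f(20,8)=38740 f(20,10)=15503 f(20,12)=4845 f(20,14)=1140 f(20,16)=190 f(20,18)=20 f(20,20)=1
t=21: f(21,-3)=177650 f(21,-1)=298452 f(21,1)=332367 f(21,3)=287945 f(21,5)=202160 f(21,7)=116070 f(21,9)=54243 f(21,11)=20348 f(21,13)=5985 f(21,15)=1330 f(21,17)=210 f(21,19)=21 f(21,21)=1
t=22: f(22,-4)=177650 f(22,-2)=476102 f(22,0)=630819 f(22,2)=620312 f(22,4)=490105 f(22,6)=318230 f(22,8)=170313 f(22,10)=74591 f(22,12)=26333 f(22,14)=7315 f(22,16)=1540 f(22,18)=231 f(22,20)=22 f(22,22)=1
t=23: f(23,-3)=653752 f(23,-1)=1106921 f(23,1)=1251131 f(23,3)=1110417 f(23,5)=808335 f(23,7)=488543 f(23,9)=244904 f(23,11)=100924 f(23,13)=33648 f(23,15)=8855 f(23,17)=1771 f(23,19)=253 f(23,21)=23 f(23,23)=1
t=24: f(24,-4)=653752 f(24,-2)=1760673 f(24,0)=2358052 f(24,2)=2361548 f(24,4)=1918752 f(24,6)=1296878 f(24,8)=733447 f(24,10)=345828 f(24,12)=134572 f(24,14)=42503 f(24,16)=10626 f(24,18)=2024 f(24,20)=276 f(24,22)=24 f(24,24)=1
Σ_s f(24,s) = 11618956
P = 11618956/16777216 = 2904739/4194304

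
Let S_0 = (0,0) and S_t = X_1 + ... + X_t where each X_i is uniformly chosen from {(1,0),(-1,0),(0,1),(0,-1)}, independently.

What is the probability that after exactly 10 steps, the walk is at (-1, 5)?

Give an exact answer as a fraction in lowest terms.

Let h be the number of horizontal steps (so 10-h are vertical). To end at (-1,5) need (h-1)/2 right-steps and ((10-h)+5)/2 up-steps.
Sum over h with 1 ≤ h ≤ 5, h ≡ 1 (mod 2), 10-h ≡ 1 (mod 2):
h=1: C(10,1)·C(1,0)·C(9,7) = 10·1·36 = 360
h=3: C(10,3)·C(3,1)·C(7,6) = 120·3·7 = 2520
h=5: C(10,5)·C(5,2)·C(5,5) = 252·10·1 = 2520
Total favorable: 5400
Total paths: 4^10 = 1048576
P = 5400/1048576 = 675/131072

Answer: 675/131072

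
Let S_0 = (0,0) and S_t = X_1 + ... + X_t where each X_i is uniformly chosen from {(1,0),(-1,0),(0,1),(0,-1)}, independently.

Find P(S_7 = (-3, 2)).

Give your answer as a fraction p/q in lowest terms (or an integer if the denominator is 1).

Let h be the number of horizontal steps (so 7-h are vertical). To end at (-3,2) need (h-3)/2 right-steps and ((7-h)+2)/2 up-steps.
Sum over h with 3 ≤ h ≤ 5, h ≡ 1 (mod 2), 7-h ≡ 0 (mod 2):
h=3: C(7,3)·C(3,0)·C(4,3) = 35·1·4 = 140
h=5: C(7,5)·C(5,1)·C(2,2) = 21·5·1 = 105
Total favorable: 245
Total paths: 4^7 = 16384
P = 245/16384 = 245/16384

Answer: 245/16384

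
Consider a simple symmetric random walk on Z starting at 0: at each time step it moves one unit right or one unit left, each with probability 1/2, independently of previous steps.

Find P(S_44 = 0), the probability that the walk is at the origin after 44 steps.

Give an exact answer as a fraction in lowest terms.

Answer: 263012370465/2199023255552

Derivation:
To return to 0 after 44 steps: need exactly 22 steps of +1 and 22 of -1.
Favorable paths: C(44,22) = 2104098963720
Total paths: 2^44 = 17592186044416
P = 2104098963720/17592186044416 = 263012370465/2199023255552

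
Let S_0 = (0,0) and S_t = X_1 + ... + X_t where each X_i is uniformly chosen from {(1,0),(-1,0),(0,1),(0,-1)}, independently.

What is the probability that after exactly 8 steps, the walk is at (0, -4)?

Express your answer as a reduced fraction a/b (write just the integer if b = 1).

Answer: 49/4096

Derivation:
Let h be the number of horizontal steps (so 8-h are vertical). To end at (0,-4) need (h+0)/2 right-steps and ((8-h)-4)/2 up-steps.
Sum over h with 0 ≤ h ≤ 4, h ≡ 0 (mod 2), 8-h ≡ 0 (mod 2):
h=0: C(8,0)·C(0,0)·C(8,2) = 1·1·28 = 28
h=2: C(8,2)·C(2,1)·C(6,1) = 28·2·6 = 336
h=4: C(8,4)·C(4,2)·C(4,0) = 70·6·1 = 420
Total favorable: 784
Total paths: 4^8 = 65536
P = 784/65536 = 49/4096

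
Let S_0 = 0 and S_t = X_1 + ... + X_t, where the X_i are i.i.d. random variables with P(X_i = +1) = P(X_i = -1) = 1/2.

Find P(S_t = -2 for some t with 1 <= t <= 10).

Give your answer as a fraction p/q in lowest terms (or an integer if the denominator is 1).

Answer: 281/512

Derivation:
Count via complement. Let g(t,s) = #length-t paths at position s with S_1..S_t all ≠ -2.
g(t,s) = g(t-1,s-1) + g(t-1,s+1) for s ≠ -2; g(t,-2) = 0.
t=0: g(0,0)=1
t=1: g(1,-1)=1 g(1,1)=1
t=2: g(2,0)=2 g(2,2)=1
t=3: g(3,-1)=2 g(3,1)=3 g(3,3)=1
t=4: g(4,0)=5 g(4,2)=4 g(4,4)=1
t=5: g(5,-1)=5 g(5,1)=9 g(5,3)=5 g(5,5)=1
t=6: g(6,0)=14 g(6,2)=14 g(6,4)=6 g(6,6)=1
t=7: g(7,-1)=14 g(7,1)=28 g(7,3)=20 g(7,5)=7 g(7,7)=1
t=8: g(8,0)=42 g(8,2)=48 g(8,4)=27 g(8,6)=8 g(8,8)=1
t=9: g(9,-1)=42 g(9,1)=90 g(9,3)=75 g(9,5)=35 g(9,7)=9 g(9,9)=1
t=10: g(10,0)=132 g(10,2)=165 g(10,4)=110 g(10,6)=44 g(10,8)=10 g(10,10)=1
Paths never hitting -2: Σ_s g(10,s) = 462
Paths hitting -2: 2^10 - 462 = 562
P = 562/1024 = 281/512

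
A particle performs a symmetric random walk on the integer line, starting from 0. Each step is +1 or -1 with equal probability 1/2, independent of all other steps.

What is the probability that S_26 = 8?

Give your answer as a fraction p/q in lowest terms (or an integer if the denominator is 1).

To reach position 8 after 26 steps: need 17 steps of +1 and 9 of -1.
Favorable paths: C(26,17) = 3124550
Total paths: 2^26 = 67108864
P = 3124550/67108864 = 1562275/33554432

Answer: 1562275/33554432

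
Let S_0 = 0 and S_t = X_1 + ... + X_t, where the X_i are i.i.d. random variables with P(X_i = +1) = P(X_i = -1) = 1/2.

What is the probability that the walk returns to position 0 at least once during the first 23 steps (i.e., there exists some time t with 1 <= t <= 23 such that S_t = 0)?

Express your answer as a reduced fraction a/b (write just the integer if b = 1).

Count via complement. Let g(t,s) = #length-t paths at position s with S_1..S_t all ≠ 0.
g(t,s) = g(t-1,s-1) + g(t-1,s+1) for s ≠ 0; g(t,0) = 0.
t=0: g(0,0)=1
t=1: g(1,-1)=1 g(1,1)=1
t=2: g(2,-2)=1 g(2,2)=1
t=3: g(3,-3)=1 g(3,-1)=1 g(3,1)=1 g(3,3)=1
t=4: g(4,-4)=1 g(4,-2)=2 g(4,2)=2 g(4,4)=1
t=5: g(5,-5)=1 g(5,-3)=3 g(5,-1)=2 g(5,1)=2 g(5,3)=3 g(5,5)=1
t=6: g(6,-6)=1 g(6,-4)=4 g(6,-2)=5 g(6,2)=5 g(6,4)=4 g(6,6)=1
t=7: g(7,-7)=1 g(7,-5)=5 g(7,-3)=9 g(7,-1)=5 g(7,1)=5 g(7,3)=9 g(7,5)=5 g(7,7)=1
t=8: g(8,-8)=1 g(8,-6)=6 g(8,-4)=14 g(8,-2)=14 g(8,2)=14 g(8,4)=14 g(8,6)=6 g(8,8)=1
t=9: g(9,-9)=1 g(9,-7)=7 g(9,-5)=20 g(9,-3)=28 g(9,-1)=14 g(9,1)=14 g(9,3)=28 g(9,5)=20 g(9,7)=7 g(9,9)=1
t=10: g(10,-10)=1 g(10,-8)=8 g(10,-6)=27 g(10,-4)=48 g(10,-2)=42 g(10,2)=42 g(10,4)=48 g(10,6)=27 g(10,8)=8 g(10,10)=1
t=11: g(11,-11)=1 g(11,-9)=9 g(11,-7)=35 g(11,-5)=75 g(11,-3)=90 g(11,-1)=42 g(11,1)=42 g(11,3)=90 g(11,5)=75 g(11,7)=35 g(11,9)=9 g(11,11)=1
t=12: g(12,-12)=1 g(12,-10)=10 g(12,-8)=44 g(12,-6)=110 g(12,-4)=165 g(12,-2)=132 g(12,2)=132 g(12,4)=165 g(12,6)=110 g(12,8)=44 g(12,10)=10 g(12,12)=1
t=13: g(13,-13)=1 g(13,-11)=11 g(13,-9)=54 g(13,-7)=154 g(13,-5)=275 g(13,-3)=297 g(13,-1)=132 g(13,1)=132 g(13,3)=297 g(13,5)=275 g(13,7)=154 g(13,9)=54 g(13,11)=11 g(13,13)=1
t=14: g(14,-14)=1 g(14,-12)=12 g(14,-10)=65 g(14,-8)=208 g(14,-6)=429 g(14,-4)=572 g(14,-2)=429 g(14,2)=429 g(14,4)=572 g(14,6)=429 g(14,8)=208 g(14,10)=65 g(14,12)=12 g(14,14)=1
t=15: g(15,-15)=1 g(15,-13)=13 g(15,-11)=77 g(15,-9)=273 g(15,-7)=637 g(15,-5)=1001 g(15,-3)=1001 g(15,-1)=429 g(15,1)=429 g(15,3)=1001 g(15,5)=1001 g(15,7)=637 g(15,9)=273 g(15,11)=77 g(15,13)=13 g(15,15)=1
t=16: g(16,-16)=1 g(16,-14)=14 g(16,-12)=90 g(16,-10)=350 g(16,-8)=910 g(16,-6)=1638 g(16,-4)=2002 g(16,-2)=1430 g(16,2)=1430 g(16,4)=2002 g(16,6)=1638 g(16,8)=910 g(16,10)=350 g(16,12)=90 g(16,14)=14 g(16,16)=1
t=17: g(17,-17)=1 g(17,-15)=15 g(17,-13)=104 g(17,-11)=440 g(17,-9)=1260 g(17,-7)=2548 g(17,-5)=3640 g(17,-3)=3432 g(17,-1)=1430 g(17,1)=1430 g(17,3)=3432 g(17,5)=3640 g(17,7)=2548 g(17,9)=1260 g(17,11)=440 g(17,13)=104 g(17,15)=15 g(17,17)=1
t=18: g(18,-18)=1 g(18,-16)=16 g(18,-14)=119 g(18,-12)=544 g(18,-10)=1700 g(18,-8)=3808 g(18,-6)=6188 g(18,-4)=7072 g(18,-2)=4862 g(18,2)=4862 g(18,4)=7072 g(18,6)=6188 g(18,8)=3808 g(18,10)=1700 g(18,12)=544 g(18,14)=119 g(18,16)=16 g(18,18)=1
t=19: g(19,-19)=1 g(19,-17)=17 g(19,-15)=135 g(19,-13)=663 g(19,-11)=2244 g(19,-9)=5508 g(19,-7)=9996 g(19,-5)=13260 g(19,-3)=11934 g(19,-1)=4862 g(19,1)=4862 g(19,3)=11934 g(19,5)=13260 g(19,7)=9996 g(19,9)=5508 g(19,11)=2244 g(19,13)=663 g(19,15)=135 g(19,17)=17 g(19,19)=1
t=20: g(20,-20)=1 g(20,-18)=18 g(20,-16)=152 g(20,-14)=798 g(20,-12)=2907 g(20,-10)=7752 g(20,-8)=15504 g(20,-6)=23256 g(20,-4)=25194 g(20,-2)=16796 g(20,2)=16796 g(20,4)=25194 g(20,6)=23256 g(20,8)=15504 g(20,10)=7752 g(20,12)=2907 g(20,14)=798 g(20,16)=152 g(20,18)=18 g(20,20)=1
t=21: g(21,-21)=1 g(21,-19)=19 g(21,-17)=170 g(21,-15)=950 g(21,-13)=3705 g(21,-11)=10659 g(21,-9)=23256 g(21,-7)=38760 g(21,-5)=48450 g(21,-3)=41990 g(21,-1)=16796 g(21,1)=16796 g(21,3)=41990 g(21,5)=48450 g(21,7)=38760 g(21,9)=23256 g(21,11)=10659 g(21,13)=3705 g(21,15)=950 g(21,17)=170 g(21,19)=19 g(21,21)=1
t=22: g(22,-22)=1 g(22,-20)=20 g(22,-18)=189 g(22,-16)=1120 g(22,-14)=4655 g(22,-12)=14364 g(22,-10)=33915 g(22,-8)=62016 g(22,-6)=87210 g(22,-4)=90440 g(22,-2)=58786 g(22,2)=58786 g(22,4)=90440 g(22,6)=87210 g(22,8)=62016 g(22,10)=33915 g(22,12)=14364 g(22,14)=4655 g(22,16)=1120 g(22,18)=189 g(22,20)=20 g(22,22)=1
t=23: g(23,-23)=1 g(23,-21)=21 g(23,-19)=209 g(23,-17)=1309 g(23,-15)=5775 g(23,-13)=19019 g(23,-11)=48279 g(23,-9)=95931 g(23,-7)=149226 g(23,-5)=177650 g(23,-3)=149226 g(23,-1)=58786 g(23,1)=58786 g(23,3)=149226 g(23,5)=177650 g(23,7)=149226 g(23,9)=95931 g(23,11)=48279 g(23,13)=19019 g(23,15)=5775 g(23,17)=1309 g(23,19)=209 g(23,21)=21 g(23,23)=1
Paths never hitting 0: Σ_s g(23,s) = 1410864
Paths hitting 0: 2^23 - 1410864 = 6977744
P = 6977744/8388608 = 436109/524288

Answer: 436109/524288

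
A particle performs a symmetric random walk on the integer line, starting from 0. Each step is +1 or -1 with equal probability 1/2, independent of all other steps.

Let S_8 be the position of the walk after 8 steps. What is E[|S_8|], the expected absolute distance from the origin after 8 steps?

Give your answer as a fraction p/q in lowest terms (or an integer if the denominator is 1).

Answer: 35/16

Derivation:
S_8 takes values m ≡ 0 (mod 2) with |m| ≤ 8; P(S_8=m) = C(8,(8+m)/2)/2^8.
Total paths: 2^8 = 256
Distribution: P(S=-8)=1/256, P(S=-6)=8/256, P(S=-4)=28/256, P(S=-2)=56/256, P(S=0)=70/256, P(S=2)=56/256, P(S=4)=28/256, P(S=6)=8/256, P(S=8)=1/256
E[|S_8|] = Σ_m |m|·P(S_8=m) = 560/256 = 35/16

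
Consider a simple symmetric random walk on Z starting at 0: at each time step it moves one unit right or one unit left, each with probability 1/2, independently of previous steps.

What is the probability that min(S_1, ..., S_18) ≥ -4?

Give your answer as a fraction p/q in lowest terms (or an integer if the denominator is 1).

Answer: 24973/32768

Derivation:
Let f(t,s) = #length-t paths at position s with S_1..S_t all ≥ -4.
f(t,s) = f(t-1,s-1) + f(t-1,s+1) for s ≥ -4; f(t,s) = 0 for s < -4.
t=0: f(0,0)=1
t=1: f(1,-1)=1 f(1,1)=1
t=2: f(2,-2)=1 f(2,0)=2 f(2,2)=1
t=3: f(3,-3)=1 f(3,-1)=3 f(3,1)=3 f(3,3)=1
t=4: f(4,-4)=1 f(4,-2)=4 f(4,0)=6 f(4,2)=4 f(4,4)=1
t=5: f(5,-3)=5 f(5,-1)=10 f(5,1)=10 f(5,3)=5 f(5,5)=1
t=6: f(6,-4)=5 f(6,-2)=15 f(6,0)=20 f(6,2)=15 f(6,4)=6 f(6,6)=1
t=7: f(7,-3)=20 f(7,-1)=35 f(7,1)=35 f(7,3)=21 f(7,5)=7 f(7,7)=1
t=8: f(8,-4)=20 f(8,-2)=55 f(8,0)=70 f(8,2)=56 f(8,4)=28 f(8,6)=8 f(8,8)=1
t=9: f(9,-3)=75 f(9,-1)=125 f(9,1)=126 f(9,3)=84 f(9,5)=36 f(9,7)=9 f(9,9)=1
t=10: f(10,-4)=75 f(10,-2)=200 f(10,0)=251 f(10,2)=210 f(10,4)=120 f(10,6)=45 f(10,8)=10 f(10,10)=1
t=11: f(11,-3)=275 f(11,-1)=451 f(11,1)=461 f(11,3)=330 f(11,5)=165 f(11,7)=55 f(11,9)=11 f(11,11)=1
t=12: f(12,-4)=275 f(12,-2)=726 f(12,0)=912 f(12,2)=791 f(12,4)=495 f(12,6)=220 f(12,8)=66 f(12,10)=12 f(12,12)=1
t=13: f(13,-3)=1001 f(13,-1)=1638 f(13,1)=1703 f(13,3)=1286 f(13,5)=715 f(13,7)=286 f(13,9)=78 f(13,11)=13 f(13,13)=1
t=14: f(14,-4)=1001 f(14,-2)=2639 f(14,0)=3341 f(14,2)=2989 f(14,4)=2001 f(14,6)=1001 f(14,8)=364 f(14,10)=91 f(14,12)=14 f(14,14)=1
t=15: f(15,-3)=3640 f(15,-1)=5980 f(15,1)=6330 f(15,3)=4990 f(15,5)=3002 f(15,7)=1365 f(15,9)=455 f(15,11)=105 f(15,13)=15 f(15,15)=1
t=16: f(16,-4)=3640 f(16,-2)=9620 f(16,0)=12310 f(16,2)=11320 f(16,4)=7992 f(16,6)=4367 f(16,8)=1820 f(16,10)=560 f(16,12)=120 f(16,14)=16 f(16,16)=1
t=17: f(17,-3)=13260 f(17,-1)=21930 f(17,1)=23630 f(17,3)=19312 f(17,5)=12359 f(17,7)=6187 f(17,9)=2380 f(17,11)=680 f(17,13)=136 f(17,15)=17 f(17,17)=1
t=18: f(18,-4)=13260 f(18,-2)=35190 f(18,0)=45560 f(18,2)=42942 f(18,4)=31671 f(18,6)=18546 f(18,8)=8567 f(18,10)=3060 f(18,12)=816 f(18,14)=153 f(18,16)=18 f(18,18)=1
Σ_s f(18,s) = 199784
P = 199784/262144 = 24973/32768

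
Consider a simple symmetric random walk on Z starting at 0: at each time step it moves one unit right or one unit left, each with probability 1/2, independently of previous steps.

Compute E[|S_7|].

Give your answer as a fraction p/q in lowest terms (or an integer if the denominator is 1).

Answer: 35/16

Derivation:
S_7 takes values m ≡ 1 (mod 2) with |m| ≤ 7; P(S_7=m) = C(7,(7+m)/2)/2^7.
Total paths: 2^7 = 128
Distribution: P(S=-7)=1/128, P(S=-5)=7/128, P(S=-3)=21/128, P(S=-1)=35/128, P(S=1)=35/128, P(S=3)=21/128, P(S=5)=7/128, P(S=7)=1/128
E[|S_7|] = Σ_m |m|·P(S_7=m) = 280/128 = 35/16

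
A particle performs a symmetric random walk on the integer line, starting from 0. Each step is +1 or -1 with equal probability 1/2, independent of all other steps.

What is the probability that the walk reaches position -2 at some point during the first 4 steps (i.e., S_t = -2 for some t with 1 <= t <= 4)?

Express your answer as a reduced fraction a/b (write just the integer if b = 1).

Count via complement. Let g(t,s) = #length-t paths at position s with S_1..S_t all ≠ -2.
g(t,s) = g(t-1,s-1) + g(t-1,s+1) for s ≠ -2; g(t,-2) = 0.
t=0: g(0,0)=1
t=1: g(1,-1)=1 g(1,1)=1
t=2: g(2,0)=2 g(2,2)=1
t=3: g(3,-1)=2 g(3,1)=3 g(3,3)=1
t=4: g(4,0)=5 g(4,2)=4 g(4,4)=1
Paths never hitting -2: Σ_s g(4,s) = 10
Paths hitting -2: 2^4 - 10 = 6
P = 6/16 = 3/8

Answer: 3/8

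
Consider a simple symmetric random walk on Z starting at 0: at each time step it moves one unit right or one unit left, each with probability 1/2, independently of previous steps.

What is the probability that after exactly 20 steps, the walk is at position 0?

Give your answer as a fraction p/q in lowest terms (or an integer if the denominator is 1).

Answer: 46189/262144

Derivation:
To return to 0 after 20 steps: need exactly 10 steps of +1 and 10 of -1.
Favorable paths: C(20,10) = 184756
Total paths: 2^20 = 1048576
P = 184756/1048576 = 46189/262144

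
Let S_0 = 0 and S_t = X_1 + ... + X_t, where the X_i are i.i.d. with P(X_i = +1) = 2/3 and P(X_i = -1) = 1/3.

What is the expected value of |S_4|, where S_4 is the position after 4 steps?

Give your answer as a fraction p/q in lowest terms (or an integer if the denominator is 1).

Answer: 148/81

Derivation:
S_4 takes values m ≡ 0 (mod 2) with |m| ≤ 4; P(S_4=m) = C(4,(4+m)/2) · (2/3)^((4+m)/2) · (1/3)^((4-m)/2).
Distribution: P(S=-4)=1/81, P(S=-2)=8/81, P(S=0)=8/27, P(S=2)=32/81, P(S=4)=16/81
E[|S_4|] = Σ_m |m|·P(S_4=m) = 148/81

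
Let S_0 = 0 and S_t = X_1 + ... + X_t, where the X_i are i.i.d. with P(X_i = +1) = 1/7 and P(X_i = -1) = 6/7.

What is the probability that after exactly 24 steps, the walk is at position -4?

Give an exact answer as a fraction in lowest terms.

Answer: 153692187018264576/191581231380566414401

Derivation:
To reach position -4 after 24 steps: need 10 steps of +1 and 14 steps of -1.
Number of such sequences: C(24,10) = 1961256
Each has probability (1/7)^10 · (6/7)^14 = 78364164096/191581231380566414401
P = 1961256 · 78364164096/191581231380566414401 = 153692187018264576/191581231380566414401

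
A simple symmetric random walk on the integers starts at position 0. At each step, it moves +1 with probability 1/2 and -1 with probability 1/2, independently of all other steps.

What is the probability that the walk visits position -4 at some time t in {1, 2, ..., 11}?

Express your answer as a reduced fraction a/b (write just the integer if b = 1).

Answer: 29/128

Derivation:
Count via complement. Let g(t,s) = #length-t paths at position s with S_1..S_t all ≠ -4.
g(t,s) = g(t-1,s-1) + g(t-1,s+1) for s ≠ -4; g(t,-4) = 0.
t=0: g(0,0)=1
t=1: g(1,-1)=1 g(1,1)=1
t=2: g(2,-2)=1 g(2,0)=2 g(2,2)=1
t=3: g(3,-3)=1 g(3,-1)=3 g(3,1)=3 g(3,3)=1
t=4: g(4,-2)=4 g(4,0)=6 g(4,2)=4 g(4,4)=1
t=5: g(5,-3)=4 g(5,-1)=10 g(5,1)=10 g(5,3)=5 g(5,5)=1
t=6: g(6,-2)=14 g(6,0)=20 g(6,2)=15 g(6,4)=6 g(6,6)=1
t=7: g(7,-3)=14 g(7,-1)=34 g(7,1)=35 g(7,3)=21 g(7,5)=7 g(7,7)=1
t=8: g(8,-2)=48 g(8,0)=69 g(8,2)=56 g(8,4)=28 g(8,6)=8 g(8,8)=1
t=9: g(9,-3)=48 g(9,-1)=117 g(9,1)=125 g(9,3)=84 g(9,5)=36 g(9,7)=9 g(9,9)=1
t=10: g(10,-2)=165 g(10,0)=242 g(10,2)=209 g(10,4)=120 g(10,6)=45 g(10,8)=10 g(10,10)=1
t=11: g(11,-3)=165 g(11,-1)=407 g(11,1)=451 g(11,3)=329 g(11,5)=165 g(11,7)=55 g(11,9)=11 g(11,11)=1
Paths never hitting -4: Σ_s g(11,s) = 1584
Paths hitting -4: 2^11 - 1584 = 464
P = 464/2048 = 29/128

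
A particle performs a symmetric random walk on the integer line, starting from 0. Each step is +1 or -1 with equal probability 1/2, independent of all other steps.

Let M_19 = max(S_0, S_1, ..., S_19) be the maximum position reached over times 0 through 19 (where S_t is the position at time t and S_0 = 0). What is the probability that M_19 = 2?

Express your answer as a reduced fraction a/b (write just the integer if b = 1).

Answer: 37791/262144

Derivation:
Let M_19 = max(S_0,...,S_19). Use the reflection principle: for j ≥ 1, #{paths with M_19 ≥ j} = #{S_19 ≥ j} + #{S_19 ≥ j+1}.
By reflection, #{M_19 ≥ 2} = #{S_19 ≥ 2} + #{S_19 ≥ 3} = 169766 + 169766 = 339532.
#{M_19 ≥ 3} = #{S_19 ≥ 3} + #{S_19 ≥ 4} = 169766 + 94184 = 263950.
#{M_19 = 2} = 339532 - 263950 = 75582.
P(M_19 = 2) = 75582/524288 = 37791/262144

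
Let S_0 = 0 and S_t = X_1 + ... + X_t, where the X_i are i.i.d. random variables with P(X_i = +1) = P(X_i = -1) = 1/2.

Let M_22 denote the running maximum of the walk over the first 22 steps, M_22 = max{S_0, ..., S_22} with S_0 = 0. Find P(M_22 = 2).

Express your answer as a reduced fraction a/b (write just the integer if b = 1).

Let M_22 = max(S_0,...,S_22). Use the reflection principle: for j ≥ 1, #{paths with M_22 ≥ j} = #{S_22 ≥ j} + #{S_22 ≥ j+1}.
By reflection, #{M_22 ≥ 2} = #{S_22 ≥ 2} + #{S_22 ≥ 3} = 1744436 + 1097790 = 2842226.
#{M_22 ≥ 3} = #{S_22 ≥ 3} + #{S_22 ≥ 4} = 1097790 + 1097790 = 2195580.
#{M_22 = 2} = 2842226 - 2195580 = 646646.
P(M_22 = 2) = 646646/4194304 = 323323/2097152

Answer: 323323/2097152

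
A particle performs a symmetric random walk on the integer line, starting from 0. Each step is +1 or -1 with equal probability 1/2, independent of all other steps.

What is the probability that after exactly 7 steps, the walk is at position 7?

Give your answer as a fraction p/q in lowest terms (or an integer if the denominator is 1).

To reach position 7 after 7 steps: need 7 steps of +1 and 0 of -1.
Favorable paths: C(7,7) = 1
Total paths: 2^7 = 128
P = 1/128 = 1/128

Answer: 1/128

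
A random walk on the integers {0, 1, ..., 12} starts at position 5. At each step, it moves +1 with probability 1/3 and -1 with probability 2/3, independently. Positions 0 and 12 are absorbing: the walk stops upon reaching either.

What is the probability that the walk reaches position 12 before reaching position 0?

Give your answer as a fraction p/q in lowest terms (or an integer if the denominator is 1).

Biased walk: p = 1/3, q = 2/3, r = q/p = 2
Gambler's ruin: P(hit 12 before 0 | start at 5) = (1 - r^a)/(1 - r^N)
r^5 = 32; r^12 = 4096
P = (1 - 32) / (1 - 4096) = -31 / -4095 = 31/4095

Answer: 31/4095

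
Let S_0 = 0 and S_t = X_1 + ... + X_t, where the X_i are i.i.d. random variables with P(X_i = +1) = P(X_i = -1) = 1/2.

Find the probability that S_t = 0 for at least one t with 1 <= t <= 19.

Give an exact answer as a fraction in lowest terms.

Count via complement. Let g(t,s) = #length-t paths at position s with S_1..S_t all ≠ 0.
g(t,s) = g(t-1,s-1) + g(t-1,s+1) for s ≠ 0; g(t,0) = 0.
t=0: g(0,0)=1
t=1: g(1,-1)=1 g(1,1)=1
t=2: g(2,-2)=1 g(2,2)=1
t=3: g(3,-3)=1 g(3,-1)=1 g(3,1)=1 g(3,3)=1
t=4: g(4,-4)=1 g(4,-2)=2 g(4,2)=2 g(4,4)=1
t=5: g(5,-5)=1 g(5,-3)=3 g(5,-1)=2 g(5,1)=2 g(5,3)=3 g(5,5)=1
t=6: g(6,-6)=1 g(6,-4)=4 g(6,-2)=5 g(6,2)=5 g(6,4)=4 g(6,6)=1
t=7: g(7,-7)=1 g(7,-5)=5 g(7,-3)=9 g(7,-1)=5 g(7,1)=5 g(7,3)=9 g(7,5)=5 g(7,7)=1
t=8: g(8,-8)=1 g(8,-6)=6 g(8,-4)=14 g(8,-2)=14 g(8,2)=14 g(8,4)=14 g(8,6)=6 g(8,8)=1
t=9: g(9,-9)=1 g(9,-7)=7 g(9,-5)=20 g(9,-3)=28 g(9,-1)=14 g(9,1)=14 g(9,3)=28 g(9,5)=20 g(9,7)=7 g(9,9)=1
t=10: g(10,-10)=1 g(10,-8)=8 g(10,-6)=27 g(10,-4)=48 g(10,-2)=42 g(10,2)=42 g(10,4)=48 g(10,6)=27 g(10,8)=8 g(10,10)=1
t=11: g(11,-11)=1 g(11,-9)=9 g(11,-7)=35 g(11,-5)=75 g(11,-3)=90 g(11,-1)=42 g(11,1)=42 g(11,3)=90 g(11,5)=75 g(11,7)=35 g(11,9)=9 g(11,11)=1
t=12: g(12,-12)=1 g(12,-10)=10 g(12,-8)=44 g(12,-6)=110 g(12,-4)=165 g(12,-2)=132 g(12,2)=132 g(12,4)=165 g(12,6)=110 g(12,8)=44 g(12,10)=10 g(12,12)=1
t=13: g(13,-13)=1 g(13,-11)=11 g(13,-9)=54 g(13,-7)=154 g(13,-5)=275 g(13,-3)=297 g(13,-1)=132 g(13,1)=132 g(13,3)=297 g(13,5)=275 g(13,7)=154 g(13,9)=54 g(13,11)=11 g(13,13)=1
t=14: g(14,-14)=1 g(14,-12)=12 g(14,-10)=65 g(14,-8)=208 g(14,-6)=429 g(14,-4)=572 g(14,-2)=429 g(14,2)=429 g(14,4)=572 g(14,6)=429 g(14,8)=208 g(14,10)=65 g(14,12)=12 g(14,14)=1
t=15: g(15,-15)=1 g(15,-13)=13 g(15,-11)=77 g(15,-9)=273 g(15,-7)=637 g(15,-5)=1001 g(15,-3)=1001 g(15,-1)=429 g(15,1)=429 g(15,3)=1001 g(15,5)=1001 g(15,7)=637 g(15,9)=273 g(15,11)=77 g(15,13)=13 g(15,15)=1
t=16: g(16,-16)=1 g(16,-14)=14 g(16,-12)=90 g(16,-10)=350 g(16,-8)=910 g(16,-6)=1638 g(16,-4)=2002 g(16,-2)=1430 g(16,2)=1430 g(16,4)=2002 g(16,6)=1638 g(16,8)=910 g(16,10)=350 g(16,12)=90 g(16,14)=14 g(16,16)=1
t=17: g(17,-17)=1 g(17,-15)=15 g(17,-13)=104 g(17,-11)=440 g(17,-9)=1260 g(17,-7)=2548 g(17,-5)=3640 g(17,-3)=3432 g(17,-1)=1430 g(17,1)=1430 g(17,3)=3432 g(17,5)=3640 g(17,7)=2548 g(17,9)=1260 g(17,11)=440 g(17,13)=104 g(17,15)=15 g(17,17)=1
t=18: g(18,-18)=1 g(18,-16)=16 g(18,-14)=119 g(18,-12)=544 g(18,-10)=1700 g(18,-8)=3808 g(18,-6)=6188 g(18,-4)=7072 g(18,-2)=4862 g(18,2)=4862 g(18,4)=7072 g(18,6)=6188 g(18,8)=3808 g(18,10)=1700 g(18,12)=544 g(18,14)=119 g(18,16)=16 g(18,18)=1
t=19: g(19,-19)=1 g(19,-17)=17 g(19,-15)=135 g(19,-13)=663 g(19,-11)=2244 g(19,-9)=5508 g(19,-7)=9996 g(19,-5)=13260 g(19,-3)=11934 g(19,-1)=4862 g(19,1)=4862 g(19,3)=11934 g(19,5)=13260 g(19,7)=9996 g(19,9)=5508 g(19,11)=2244 g(19,13)=663 g(19,15)=135 g(19,17)=17 g(19,19)=1
Paths never hitting 0: Σ_s g(19,s) = 97240
Paths hitting 0: 2^19 - 97240 = 427048
P = 427048/524288 = 53381/65536

Answer: 53381/65536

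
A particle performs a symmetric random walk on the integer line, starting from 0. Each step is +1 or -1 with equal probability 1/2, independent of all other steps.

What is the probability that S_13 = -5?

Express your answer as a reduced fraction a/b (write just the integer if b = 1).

To reach position -5 after 13 steps: need 4 steps of +1 and 9 of -1.
Favorable paths: C(13,4) = 715
Total paths: 2^13 = 8192
P = 715/8192 = 715/8192

Answer: 715/8192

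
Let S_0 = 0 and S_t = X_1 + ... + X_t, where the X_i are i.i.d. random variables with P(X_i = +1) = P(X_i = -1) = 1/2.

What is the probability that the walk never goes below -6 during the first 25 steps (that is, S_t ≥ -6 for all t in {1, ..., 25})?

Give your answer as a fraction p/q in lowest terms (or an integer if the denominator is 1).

Answer: 27895895/33554432

Derivation:
Let f(t,s) = #length-t paths at position s with S_1..S_t all ≥ -6.
f(t,s) = f(t-1,s-1) + f(t-1,s+1) for s ≥ -6; f(t,s) = 0 for s < -6.
t=0: f(0,0)=1
t=1: f(1,-1)=1 f(1,1)=1
t=2: f(2,-2)=1 f(2,0)=2 f(2,2)=1
t=3: f(3,-3)=1 f(3,-1)=3 f(3,1)=3 f(3,3)=1
t=4: f(4,-4)=1 f(4,-2)=4 f(4,0)=6 f(4,2)=4 f(4,4)=1
t=5: f(5,-5)=1 f(5,-3)=5 f(5,-1)=10 f(5,1)=10 f(5,3)=5 f(5,5)=1
t=6: f(6,-6)=1 f(6,-4)=6 f(6,-2)=15 f(6,0)=20 f(6,2)=15 f(6,4)=6 f(6,6)=1
t=7: f(7,-5)=7 f(7,-3)=21 f(7,-1)=35 f(7,1)=35 f(7,3)=21 f(7,5)=7 f(7,7)=1
t=8: f(8,-6)=7 f(8,-4)=28 f(8,-2)=56 f(8,0)=70 f(8,2)=56 f(8,4)=28 f(8,6)=8 f(8,8)=1
t=9: f(9,-5)=35 f(9,-3)=84 f(9,-1)=126 f(9,1)=126 f(9,3)=84 f(9,5)=36 f(9,7)=9 f(9,9)=1
t=10: f(10,-6)=35 f(10,-4)=119 f(10,-2)=210 f(10,0)=252 f(10,2)=210 f(10,4)=120 f(10,6)=45 f(10,8)=10 f(10,10)=1
t=11: f(11,-5)=154 f(11,-3)=329 f(11,-1)=462 f(11,1)=462 f(11,3)=330 f(11,5)=165 f(11,7)=55 f(11,9)=11 f(11,11)=1
t=12: f(12,-6)=154 f(12,-4)=483 f(12,-2)=791 f(12,0)=924 f(12,2)=792 f(12,4)=495 f(12,6)=220 f(12,8)=66 f(12,10)=12 f(12,12)=1
t=13: f(13,-5)=637 f(13,-3)=1274 f(13,-1)=1715 f(13,1)=1716 f(13,3)=1287 f(13,5)=715 f(13,7)=286 f(13,9)=78 f(13,11)=13 f(13,13)=1
t=14: f(14,-6)=637 f(14,-4)=1911 f(14,-2)=2989 f(14,0)=3431 f(14,2)=3003 f(14,4)=2002 f(14,6)=1001 f(14,8)=364 f(14,10)=91 f(14,12)=14 f(14,14)=1
t=15: f(15,-5)=2548 f(15,-3)=4900 f(15,-1)=6420 f(15,1)=6434 f(15,3)=5005 f(15,5)=3003 f(15,7)=1365 f(15,9)=455 f(15,11)=105 f(15,13)=15 f(15,15)=1
t=16: f(16,-6)=2548 f(16,-4)=7448 f(16,-2)=11320 f(16,0)=12854 f(16,2)=11439 f(16,4)=8008 f(16,6)=4368 f(16,8)=1820 f(16,10)=560 f(16,12)=120 f(16,14)=16 f(16,16)=1
t=17: f(17,-5)=9996 f(17,-3)=18768 f(17,-1)=24174 f(17,1)=24293 f(17,3)=19447 f(17,5)=12376 f(17,7)=6188 f(17,9)=2380 f(17,11)=680 f(17,13)=136 f(17,15)=17 f(17,17)=1
t=18: f(18,-6)=9996 f(18,-4)=28764 f(18,-2)=42942 f(18,0)=48467 f(18,2)=43740 f(18,4)=31823 f(18,6)=18564 f(18,8)=8568 f(18,10)=3060 f(18,12)=816 f(18,14)=153 f(18,16)=18 f(18,18)=1
t=19: f(19,-5)=38760 f(19,-3)=71706 f(19,-1)=91409 f(19,1)=92207 f(19,3)=75563 f(19,5)=50387 f(19,7)=27132 f(19,9)=11628 f(19,11)=3876 f(19,13)=969 f(19,15)=171 f(19,17)=19 f(19,19)=1
t=20: f(20,-6)=38760 f(20,-4)=110466 f(20,-2)=163115 f(20,0)=183616 f(20,2)=167770 f(20,4)=125950 f(20,6)=77519 f(20,8)=38760 f(20,10)=15504 f(20,12)=4845 f(20,14)=1140 f(20,16)=190 f(20,18)=20 f(20,20)=1
t=21: f(21,-5)=149226 f(21,-3)=273581 f(21,-1)=346731 f(21,1)=351386 f(21,3)=293720 f(21,5)=203469 f(21,7)=116279 f(21,9)=54264 f(21,11)=20349 f(21,13)=5985 f(21,15)=1330 f(21,17)=210 f(21,19)=21 f(21,21)=1
t=22: f(22,-6)=149226 f(22,-4)=422807 f(22,-2)=620312 f(22,0)=698117 f(22,2)=645106 f(22,4)=497189 f(22,6)=319748 f(22,8)=170543 f(22,10)=74613 f(22,12)=26334 f(22,14)=7315 f(22,16)=1540 f(22,18)=231 f(22,20)=22 f(22,22)=1
t=23: f(23,-5)=572033 f(23,-3)=1043119 f(23,-1)=1318429 f(23,1)=1343223 f(23,3)=1142295 f(23,5)=816937 f(23,7)=490291 f(23,9)=245156 f(23,11)=100947 f(23,13)=33649 f(23,15)=8855 f(23,17)=1771 f(23,19)=253 f(23,21)=23 f(23,23)=1
t=24: f(24,-6)=572033 f(24,-4)=1615152 f(24,-2)=2361548 f(24,0)=2661652 f(24,2)=2485518 f(24,4)=1959232 f(24,6)=1307228 f(24,8)=735447 f(24,10)=346103 f(24,12)=134596 f(24,14)=42504 f(24,16)=10626 f(24,18)=2024 f(24,20)=276 f(24,22)=24 f(24,24)=1
t=25: f(25,-5)=2187185 f(25,-3)=3976700 f(25,-1)=5023200 f(25,1)=5147170 f(25,3)=4444750 f(25,5)=3266460 f(25,7)=2042675 f(25,9)=1081550 f(25,11)=480699 f(25,13)=177100 f(25,15)=53130 f(25,17)=12650 f(25,19)=2300 f(25,21)=300 f(25,23)=25 f(25,25)=1
Σ_s f(25,s) = 27895895
P = 27895895/33554432 = 27895895/33554432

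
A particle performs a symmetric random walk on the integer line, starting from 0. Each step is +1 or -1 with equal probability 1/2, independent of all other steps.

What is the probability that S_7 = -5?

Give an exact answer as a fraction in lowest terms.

Answer: 7/128

Derivation:
To reach position -5 after 7 steps: need 1 step of +1 and 6 of -1.
Favorable paths: C(7,1) = 7
Total paths: 2^7 = 128
P = 7/128 = 7/128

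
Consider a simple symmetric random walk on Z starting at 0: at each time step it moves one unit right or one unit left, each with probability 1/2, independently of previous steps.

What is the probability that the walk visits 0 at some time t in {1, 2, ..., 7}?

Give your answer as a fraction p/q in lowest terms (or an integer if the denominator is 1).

Count via complement. Let g(t,s) = #length-t paths at position s with S_1..S_t all ≠ 0.
g(t,s) = g(t-1,s-1) + g(t-1,s+1) for s ≠ 0; g(t,0) = 0.
t=0: g(0,0)=1
t=1: g(1,-1)=1 g(1,1)=1
t=2: g(2,-2)=1 g(2,2)=1
t=3: g(3,-3)=1 g(3,-1)=1 g(3,1)=1 g(3,3)=1
t=4: g(4,-4)=1 g(4,-2)=2 g(4,2)=2 g(4,4)=1
t=5: g(5,-5)=1 g(5,-3)=3 g(5,-1)=2 g(5,1)=2 g(5,3)=3 g(5,5)=1
t=6: g(6,-6)=1 g(6,-4)=4 g(6,-2)=5 g(6,2)=5 g(6,4)=4 g(6,6)=1
t=7: g(7,-7)=1 g(7,-5)=5 g(7,-3)=9 g(7,-1)=5 g(7,1)=5 g(7,3)=9 g(7,5)=5 g(7,7)=1
Paths never hitting 0: Σ_s g(7,s) = 40
Paths hitting 0: 2^7 - 40 = 88
P = 88/128 = 11/16

Answer: 11/16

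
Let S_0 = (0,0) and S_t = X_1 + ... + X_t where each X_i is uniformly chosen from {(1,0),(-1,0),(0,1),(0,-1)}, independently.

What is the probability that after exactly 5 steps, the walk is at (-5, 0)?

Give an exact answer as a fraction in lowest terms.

Answer: 1/1024

Derivation:
Let h be the number of horizontal steps (so 5-h are vertical). To end at (-5,0) need (h-5)/2 right-steps and ((5-h)+0)/2 up-steps.
Sum over h with 5 ≤ h ≤ 5, h ≡ 1 (mod 2), 5-h ≡ 0 (mod 2):
h=5: C(5,5)·C(5,0)·C(0,0) = 1·1·1 = 1
Total favorable: 1
Total paths: 4^5 = 1024
P = 1/1024 = 1/1024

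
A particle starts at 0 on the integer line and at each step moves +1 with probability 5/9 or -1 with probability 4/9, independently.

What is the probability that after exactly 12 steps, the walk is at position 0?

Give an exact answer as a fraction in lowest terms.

Answer: 19712000000/94143178827

Derivation:
To be at 0 after 12 steps: need exactly 6 steps of +1 and 6 of -1.
Number of such sequences: C(12,6) = 924
Each has probability (5/9)^6 · (4/9)^6 = 64000000/282429536481
P = 924 · 64000000/282429536481 = 19712000000/94143178827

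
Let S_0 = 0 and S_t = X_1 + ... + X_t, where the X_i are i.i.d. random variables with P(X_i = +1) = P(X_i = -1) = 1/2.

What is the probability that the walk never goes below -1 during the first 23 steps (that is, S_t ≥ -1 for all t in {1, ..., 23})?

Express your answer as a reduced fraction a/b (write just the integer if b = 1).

Answer: 676039/2097152

Derivation:
Let f(t,s) = #length-t paths at position s with S_1..S_t all ≥ -1.
f(t,s) = f(t-1,s-1) + f(t-1,s+1) for s ≥ -1; f(t,s) = 0 for s < -1.
t=0: f(0,0)=1
t=1: f(1,-1)=1 f(1,1)=1
t=2: f(2,0)=2 f(2,2)=1
t=3: f(3,-1)=2 f(3,1)=3 f(3,3)=1
t=4: f(4,0)=5 f(4,2)=4 f(4,4)=1
t=5: f(5,-1)=5 f(5,1)=9 f(5,3)=5 f(5,5)=1
t=6: f(6,0)=14 f(6,2)=14 f(6,4)=6 f(6,6)=1
t=7: f(7,-1)=14 f(7,1)=28 f(7,3)=20 f(7,5)=7 f(7,7)=1
t=8: f(8,0)=42 f(8,2)=48 f(8,4)=27 f(8,6)=8 f(8,8)=1
t=9: f(9,-1)=42 f(9,1)=90 f(9,3)=75 f(9,5)=35 f(9,7)=9 f(9,9)=1
t=10: f(10,0)=132 f(10,2)=165 f(10,4)=110 f(10,6)=44 f(10,8)=10 f(10,10)=1
t=11: f(11,-1)=132 f(11,1)=297 f(11,3)=275 f(11,5)=154 f(11,7)=54 f(11,9)=11 f(11,11)=1
t=12: f(12,0)=429 f(12,2)=572 f(12,4)=429 f(12,6)=208 f(12,8)=65 f(12,10)=12 f(12,12)=1
t=13: f(13,-1)=429 f(13,1)=1001 f(13,3)=1001 f(13,5)=637 f(13,7)=273 f(13,9)=77 f(13,11)=13 f(13,13)=1
t=14: f(14,0)=1430 f(14,2)=2002 f(14,4)=1638 f(14,6)=910 f(14,8)=350 f(14,10)=90 f(14,12)=14 f(14,14)=1
t=15: f(15,-1)=1430 f(15,1)=3432 f(15,3)=3640 f(15,5)=2548 f(15,7)=1260 f(15,9)=440 f(15,11)=104 f(15,13)=15 f(15,15)=1
t=16: f(16,0)=4862 f(16,2)=7072 f(16,4)=6188 f(16,6)=3808 f(16,8)=1700 f(16,10)=544 f(16,12)=119 f(16,14)=16 f(16,16)=1
t=17: f(17,-1)=4862 f(17,1)=11934 f(17,3)=13260 f(17,5)=9996 f(17,7)=5508 f(17,9)=2244 f(17,11)=663 f(17,13)=135 f(17,15)=17 f(17,17)=1
t=18: f(18,0)=16796 f(18,2)=25194 f(18,4)=23256 f(18,6)=15504 f(18,8)=7752 f(18,10)=2907 f(18,12)=798 f(18,14)=152 f(18,16)=18 f(18,18)=1
t=19: f(19,-1)=16796 f(19,1)=41990 f(19,3)=48450 f(19,5)=38760 f(19,7)=23256 f(19,9)=10659 f(19,11)=3705 f(19,13)=950 f(19,15)=170 f(19,17)=19 f(19,19)=1
t=20: f(20,0)=58786 f(20,2)=90440 f(20,4)=87210 f(20,6)=62016 f(20,8)=33915 f(20,10)=14364 f(20,12)=4655 f(20,14)=1120 f(20,16)=189 f(20,18)=20 f(20,20)=1
t=21: f(21,-1)=58786 f(21,1)=149226 f(21,3)=177650 f(21,5)=149226 f(21,7)=95931 f(21,9)=48279 f(21,11)=19019 f(21,13)=5775 f(21,15)=1309 f(21,17)=209 f(21,19)=21 f(21,21)=1
t=22: f(22,0)=208012 f(22,2)=326876 f(22,4)=326876 f(22,6)=245157 f(22,8)=144210 f(22,10)=67298 f(22,12)=24794 f(22,14)=7084 f(22,16)=1518 f(22,18)=230 f(22,20)=22 f(22,22)=1
t=23: f(23,-1)=208012 f(23,1)=534888 f(23,3)=653752 f(23,5)=572033 f(23,7)=389367 f(23,9)=211508 f(23,11)=92092 f(23,13)=31878 f(23,15)=8602 f(23,17)=1748 f(23,19)=252 f(23,21)=23 f(23,23)=1
Σ_s f(23,s) = 2704156
P = 2704156/8388608 = 676039/2097152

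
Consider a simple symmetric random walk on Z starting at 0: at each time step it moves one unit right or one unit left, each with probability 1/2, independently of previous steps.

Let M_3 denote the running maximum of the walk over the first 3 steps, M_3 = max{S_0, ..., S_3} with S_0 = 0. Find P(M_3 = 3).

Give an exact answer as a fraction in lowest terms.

Let M_3 = max(S_0,...,S_3). Use the reflection principle: for j ≥ 1, #{paths with M_3 ≥ j} = #{S_3 ≥ j} + #{S_3 ≥ j+1}.
By reflection, #{M_3 ≥ 3} = #{S_3 ≥ 3} + #{S_3 ≥ 4} = 1 + 0 = 1.
#{M_3 ≥ 4} = #{S_3 ≥ 4} + #{S_3 ≥ 5} = 0 + 0 = 0.
#{M_3 = 3} = 1 - 0 = 1.
P(M_3 = 3) = 1/8 = 1/8

Answer: 1/8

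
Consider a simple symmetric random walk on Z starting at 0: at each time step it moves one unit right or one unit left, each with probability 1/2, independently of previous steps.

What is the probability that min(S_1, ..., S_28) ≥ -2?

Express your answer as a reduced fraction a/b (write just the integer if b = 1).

Let f(t,s) = #length-t paths at position s with S_1..S_t all ≥ -2.
f(t,s) = f(t-1,s-1) + f(t-1,s+1) for s ≥ -2; f(t,s) = 0 for s < -2.
t=0: f(0,0)=1
t=1: f(1,-1)=1 f(1,1)=1
t=2: f(2,-2)=1 f(2,0)=2 f(2,2)=1
t=3: f(3,-1)=3 f(3,1)=3 f(3,3)=1
t=4: f(4,-2)=3 f(4,0)=6 f(4,2)=4 f(4,4)=1
t=5: f(5,-1)=9 f(5,1)=10 f(5,3)=5 f(5,5)=1
t=6: f(6,-2)=9 f(6,0)=19 f(6,2)=15 f(6,4)=6 f(6,6)=1
t=7: f(7,-1)=28 f(7,1)=34 f(7,3)=21 f(7,5)=7 f(7,7)=1
t=8: f(8,-2)=28 f(8,0)=62 f(8,2)=55 f(8,4)=28 f(8,6)=8 f(8,8)=1
t=9: f(9,-1)=90 f(9,1)=117 f(9,3)=83 f(9,5)=36 f(9,7)=9 f(9,9)=1
t=10: f(10,-2)=90 f(10,0)=207 f(10,2)=200 f(10,4)=119 f(10,6)=45 f(10,8)=10 f(10,10)=1
t=11: f(11,-1)=297 f(11,1)=407 f(11,3)=319 f(11,5)=164 f(11,7)=55 f(11,9)=11 f(11,11)=1
t=12: f(12,-2)=297 f(12,0)=704 f(12,2)=726 f(12,4)=483 f(12,6)=219 f(12,8)=66 f(12,10)=12 f(12,12)=1
t=13: f(13,-1)=1001 f(13,1)=1430 f(13,3)=1209 f(13,5)=702 f(13,7)=285 f(13,9)=78 f(13,11)=13 f(13,13)=1
t=14: f(14,-2)=1001 f(14,0)=2431 f(14,2)=2639 f(14,4)=1911 f(14,6)=987 f(14,8)=363 f(14,10)=91 f(14,12)=14 f(14,14)=1
t=15: f(15,-1)=3432 f(15,1)=5070 f(15,3)=4550 f(15,5)=2898 f(15,7)=1350 f(15,9)=454 f(15,11)=105 f(15,13)=15 f(15,15)=1
t=16: f(16,-2)=3432 f(16,0)=8502 f(16,2)=9620 f(16,4)=7448 f(16,6)=4248 f(16,8)=1804 f(16,10)=559 f(16,12)=120 f(16,14)=16 f(16,16)=1
t=17: f(17,-1)=11934 f(17,1)=18122 f(17,3)=17068 f(17,5)=11696 f(17,7)=6052 f(17,9)=2363 f(17,11)=679 f(17,13)=136 f(17,15)=17 f(17,17)=1
t=18: f(18,-2)=11934 f(18,0)=30056 f(18,2)=35190 f(18,4)=28764 f(18,6)=17748 f(18,8)=8415 f(18,10)=3042 f(18,12)=815 f(18,14)=153 f(18,16)=18 f(18,18)=1
t=19: f(19,-1)=41990 f(19,1)=65246 f(19,3)=63954 f(19,5)=46512 f(19,7)=26163 f(19,9)=11457 f(19,11)=3857 f(19,13)=968 f(19,15)=171 f(19,17)=19 f(19,19)=1
t=20: f(20,-2)=41990 f(20,0)=107236 f(20,2)=129200 f(20,4)=110466 f(20,6)=72675 f(20,8)=37620 f(20,10)=15314 f(20,12)=4825 f(20,14)=1139 f(20,16)=190 f(20,18)=20 f(20,20)=1
t=21: f(21,-1)=149226 f(21,1)=236436 f(21,3)=239666 f(21,5)=183141 f(21,7)=110295 f(21,9)=52934 f(21,11)=20139 f(21,13)=5964 f(21,15)=1329 f(21,17)=210 f(21,19)=21 f(21,21)=1
t=22: f(22,-2)=149226 f(22,0)=385662 f(22,2)=476102 f(22,4)=422807 f(22,6)=293436 f(22,8)=163229 f(22,10)=73073 f(22,12)=26103 f(22,14)=7293 f(22,16)=1539 f(22,18)=231 f(22,20)=22 f(22,22)=1
t=23: f(23,-1)=534888 f(23,1)=861764 f(23,3)=898909 f(23,5)=716243 f(23,7)=456665 f(23,9)=236302 f(23,11)=99176 f(23,13)=33396 f(23,15)=8832 f(23,17)=1770 f(23,19)=253 f(23,21)=23 f(23,23)=1
t=24: f(24,-2)=534888 f(24,0)=1396652 f(24,2)=1760673 f(24,4)=1615152 f(24,6)=1172908 f(24,8)=692967 f(24,10)=335478 f(24,12)=132572 f(24,14)=42228 f(24,16)=10602 f(24,18)=2023 f(24,20)=276 f(24,22)=24 f(24,24)=1
t=25: f(25,-1)=1931540 f(25,1)=3157325 f(25,3)=3375825 f(25,5)=2788060 f(25,7)=1865875 f(25,9)=1028445 f(25,11)=468050 f(25,13)=174800 f(25,15)=52830 f(25,17)=12625 f(25,19)=2299 f(25,21)=300 f(25,23)=25 f(25,25)=1
t=26: f(26,-2)=1931540 f(26,0)=5088865 f(26,2)=6533150 f(26,4)=6163885 f(26,6)=4653935 f(26,8)=2894320 f(26,10)=1496495 f(26,12)=642850 f(26,14)=227630 f(26,16)=65455 f(26,18)=14924 f(26,20)=2599 f(26,22)=325 f(26,24)=26 f(26,26)=1
t=27: f(27,-1)=7020405 f(27,1)=11622015 f(27,3)=12697035 f(27,5)=10817820 f(27,7)=7548255 f(27,9)=4390815 f(27,11)=2139345 f(27,13)=870480 f(27,15)=293085 f(27,17)=80379 f(27,19)=17523 f(27,21)=2924 f(27,23)=351 f(27,25)=27 f(27,27)=1
t=28: f(28,-2)=7020405 f(28,0)=18642420 f(28,2)=24319050 f(28,4)=23514855 f(28,6)=18366075 f(28,8)=11939070 f(28,10)=6530160 f(28,12)=3009825 f(28,14)=1163565 f(28,16)=373464 f(28,18)=97902 f(28,20)=20447 f(28,22)=3275 f(28,24)=378 f(28,26)=28 f(28,28)=1
Σ_s f(28,s) = 115000920
P = 115000920/268435456 = 14375115/33554432

Answer: 14375115/33554432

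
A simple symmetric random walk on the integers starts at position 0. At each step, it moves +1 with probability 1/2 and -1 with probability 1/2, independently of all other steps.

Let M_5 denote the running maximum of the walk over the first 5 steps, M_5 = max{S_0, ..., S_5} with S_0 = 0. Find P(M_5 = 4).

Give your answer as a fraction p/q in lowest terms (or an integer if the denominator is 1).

Answer: 1/32

Derivation:
Let M_5 = max(S_0,...,S_5). Use the reflection principle: for j ≥ 1, #{paths with M_5 ≥ j} = #{S_5 ≥ j} + #{S_5 ≥ j+1}.
By reflection, #{M_5 ≥ 4} = #{S_5 ≥ 4} + #{S_5 ≥ 5} = 1 + 1 = 2.
#{M_5 ≥ 5} = #{S_5 ≥ 5} + #{S_5 ≥ 6} = 1 + 0 = 1.
#{M_5 = 4} = 2 - 1 = 1.
P(M_5 = 4) = 1/32 = 1/32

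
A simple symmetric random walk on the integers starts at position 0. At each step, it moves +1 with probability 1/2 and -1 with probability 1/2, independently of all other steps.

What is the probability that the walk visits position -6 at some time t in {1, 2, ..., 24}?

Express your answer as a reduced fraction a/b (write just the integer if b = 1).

Answer: 962689/4194304

Derivation:
Count via complement. Let g(t,s) = #length-t paths at position s with S_1..S_t all ≠ -6.
g(t,s) = g(t-1,s-1) + g(t-1,s+1) for s ≠ -6; g(t,-6) = 0.
t=0: g(0,0)=1
t=1: g(1,-1)=1 g(1,1)=1
t=2: g(2,-2)=1 g(2,0)=2 g(2,2)=1
t=3: g(3,-3)=1 g(3,-1)=3 g(3,1)=3 g(3,3)=1
t=4: g(4,-4)=1 g(4,-2)=4 g(4,0)=6 g(4,2)=4 g(4,4)=1
t=5: g(5,-5)=1 g(5,-3)=5 g(5,-1)=10 g(5,1)=10 g(5,3)=5 g(5,5)=1
t=6: g(6,-4)=6 g(6,-2)=15 g(6,0)=20 g(6,2)=15 g(6,4)=6 g(6,6)=1
t=7: g(7,-5)=6 g(7,-3)=21 g(7,-1)=35 g(7,1)=35 g(7,3)=21 g(7,5)=7 g(7,7)=1
t=8: g(8,-4)=27 g(8,-2)=56 g(8,0)=70 g(8,2)=56 g(8,4)=28 g(8,6)=8 g(8,8)=1
t=9: g(9,-5)=27 g(9,-3)=83 g(9,-1)=126 g(9,1)=126 g(9,3)=84 g(9,5)=36 g(9,7)=9 g(9,9)=1
t=10: g(10,-4)=110 g(10,-2)=209 g(10,0)=252 g(10,2)=210 g(10,4)=120 g(10,6)=45 g(10,8)=10 g(10,10)=1
t=11: g(11,-5)=110 g(11,-3)=319 g(11,-1)=461 g(11,1)=462 g(11,3)=330 g(11,5)=165 g(11,7)=55 g(11,9)=11 g(11,11)=1
t=12: g(12,-4)=429 g(12,-2)=780 g(12,0)=923 g(12,2)=792 g(12,4)=495 g(12,6)=220 g(12,8)=66 g(12,10)=12 g(12,12)=1
t=13: g(13,-5)=429 g(13,-3)=1209 g(13,-1)=1703 g(13,1)=1715 g(13,3)=1287 g(13,5)=715 g(13,7)=286 g(13,9)=78 g(13,11)=13 g(13,13)=1
t=14: g(14,-4)=1638 g(14,-2)=2912 g(14,0)=3418 g(14,2)=3002 g(14,4)=2002 g(14,6)=1001 g(14,8)=364 g(14,10)=91 g(14,12)=14 g(14,14)=1
t=15: g(15,-5)=1638 g(15,-3)=4550 g(15,-1)=6330 g(15,1)=6420 g(15,3)=5004 g(15,5)=3003 g(15,7)=1365 g(15,9)=455 g(15,11)=105 g(15,13)=15 g(15,15)=1
t=16: g(16,-4)=6188 g(16,-2)=10880 g(16,0)=12750 g(16,2)=11424 g(16,4)=8007 g(16,6)=4368 g(16,8)=1820 g(16,10)=560 g(16,12)=120 g(16,14)=16 g(16,16)=1
t=17: g(17,-5)=6188 g(17,-3)=17068 g(17,-1)=23630 g(17,1)=24174 g(17,3)=19431 g(17,5)=12375 g(17,7)=6188 g(17,9)=2380 g(17,11)=680 g(17,13)=136 g(17,15)=17 g(17,17)=1
t=18: g(18,-4)=23256 g(18,-2)=40698 g(18,0)=47804 g(18,2)=43605 g(18,4)=31806 g(18,6)=18563 g(18,8)=8568 g(18,10)=3060 g(18,12)=816 g(18,14)=153 g(18,16)=18 g(18,18)=1
t=19: g(19,-5)=23256 g(19,-3)=63954 g(19,-1)=88502 g(19,1)=91409 g(19,3)=75411 g(19,5)=50369 g(19,7)=27131 g(19,9)=11628 g(19,11)=3876 g(19,13)=969 g(19,15)=171 g(19,17)=19 g(19,19)=1
t=20: g(20,-4)=87210 g(20,-2)=152456 g(20,0)=179911 g(20,2)=166820 g(20,4)=125780 g(20,6)=77500 g(20,8)=38759 g(20,10)=15504 g(20,12)=4845 g(20,14)=1140 g(20,16)=190 g(20,18)=20 g(20,20)=1
t=21: g(21,-5)=87210 g(21,-3)=239666 g(21,-1)=332367 g(21,1)=346731 g(21,3)=292600 g(21,5)=203280 g(21,7)=116259 g(21,9)=54263 g(21,11)=20349 g(21,13)=5985 g(21,15)=1330 g(21,17)=210 g(21,19)=21 g(21,21)=1
t=22: g(22,-4)=326876 g(22,-2)=572033 g(22,0)=679098 g(22,2)=639331 g(22,4)=495880 g(22,6)=319539 g(22,8)=170522 g(22,10)=74612 g(22,12)=26334 g(22,14)=7315 g(22,16)=1540 g(22,18)=231 g(22,20)=22 g(22,22)=1
t=23: g(23,-5)=326876 g(23,-3)=898909 g(23,-1)=1251131 g(23,1)=1318429 g(23,3)=1135211 g(23,5)=815419 g(23,7)=490061 g(23,9)=245134 g(23,11)=100946 g(23,13)=33649 g(23,15)=8855 g(23,17)=1771 g(23,19)=253 g(23,21)=23 g(23,23)=1
t=24: g(24,-4)=1225785 g(24,-2)=2150040 g(24,0)=2569560 g(24,2)=2453640 g(24,4)=1950630 g(24,6)=1305480 g(24,8)=735195 g(24,10)=346080 g(24,12)=134595 g(24,14)=42504 g(24,16)=10626 g(24,18)=2024 g(24,20)=276 g(24,22)=24 g(24,24)=1
Paths never hitting -6: Σ_s g(24,s) = 12926460
Paths hitting -6: 2^24 - 12926460 = 3850756
P = 3850756/16777216 = 962689/4194304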